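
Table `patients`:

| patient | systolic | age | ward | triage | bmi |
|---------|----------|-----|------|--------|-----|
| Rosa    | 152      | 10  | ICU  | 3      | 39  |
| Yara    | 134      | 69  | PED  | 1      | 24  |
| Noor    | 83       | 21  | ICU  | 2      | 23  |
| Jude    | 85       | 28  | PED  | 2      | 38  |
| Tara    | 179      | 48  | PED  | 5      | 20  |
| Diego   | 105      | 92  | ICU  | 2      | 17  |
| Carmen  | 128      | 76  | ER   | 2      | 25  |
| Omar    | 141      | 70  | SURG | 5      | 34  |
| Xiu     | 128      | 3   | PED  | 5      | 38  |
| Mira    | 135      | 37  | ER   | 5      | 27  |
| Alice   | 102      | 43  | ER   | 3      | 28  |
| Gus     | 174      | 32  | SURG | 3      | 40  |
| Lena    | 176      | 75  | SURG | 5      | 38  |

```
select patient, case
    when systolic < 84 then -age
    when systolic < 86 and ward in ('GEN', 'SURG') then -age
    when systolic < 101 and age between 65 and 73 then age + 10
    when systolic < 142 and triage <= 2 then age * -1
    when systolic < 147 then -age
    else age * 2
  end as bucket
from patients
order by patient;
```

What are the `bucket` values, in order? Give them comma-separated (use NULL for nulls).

-43, -76, -92, 64, -28, 150, -37, -21, -70, 20, 96, -3, -69

patient=Alice: systolic < 147 → -43
patient=Carmen: systolic < 142 and triage <= 2 → -76
patient=Diego: systolic < 142 and triage <= 2 → -92
patient=Gus: ELSE → 64
patient=Jude: systolic < 142 and triage <= 2 → -28
patient=Lena: ELSE → 150
patient=Mira: systolic < 147 → -37
patient=Noor: systolic < 84 → -21
patient=Omar: systolic < 147 → -70
patient=Rosa: ELSE → 20
patient=Tara: ELSE → 96
patient=Xiu: systolic < 147 → -3
patient=Yara: systolic < 142 and triage <= 2 → -69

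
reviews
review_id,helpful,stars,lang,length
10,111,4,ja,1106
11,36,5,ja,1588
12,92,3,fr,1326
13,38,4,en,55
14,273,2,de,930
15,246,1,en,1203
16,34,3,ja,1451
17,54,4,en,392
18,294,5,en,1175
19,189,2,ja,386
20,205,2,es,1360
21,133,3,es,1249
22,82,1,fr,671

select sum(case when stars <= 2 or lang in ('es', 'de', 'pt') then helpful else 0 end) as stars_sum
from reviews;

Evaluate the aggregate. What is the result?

review_id=10: ✗
review_id=11: ✗
review_id=12: ✗
review_id=13: ✗
review_id=14: ✓ → 273
review_id=15: ✓ → 246
review_id=16: ✗
review_id=17: ✗
review_id=18: ✗
review_id=19: ✓ → 189
review_id=20: ✓ → 205
review_id=21: ✓ → 133
review_id=22: ✓ → 82
stars_sum = 273 + 246 + 189 + 205 + 133 + 82 = 1128

1128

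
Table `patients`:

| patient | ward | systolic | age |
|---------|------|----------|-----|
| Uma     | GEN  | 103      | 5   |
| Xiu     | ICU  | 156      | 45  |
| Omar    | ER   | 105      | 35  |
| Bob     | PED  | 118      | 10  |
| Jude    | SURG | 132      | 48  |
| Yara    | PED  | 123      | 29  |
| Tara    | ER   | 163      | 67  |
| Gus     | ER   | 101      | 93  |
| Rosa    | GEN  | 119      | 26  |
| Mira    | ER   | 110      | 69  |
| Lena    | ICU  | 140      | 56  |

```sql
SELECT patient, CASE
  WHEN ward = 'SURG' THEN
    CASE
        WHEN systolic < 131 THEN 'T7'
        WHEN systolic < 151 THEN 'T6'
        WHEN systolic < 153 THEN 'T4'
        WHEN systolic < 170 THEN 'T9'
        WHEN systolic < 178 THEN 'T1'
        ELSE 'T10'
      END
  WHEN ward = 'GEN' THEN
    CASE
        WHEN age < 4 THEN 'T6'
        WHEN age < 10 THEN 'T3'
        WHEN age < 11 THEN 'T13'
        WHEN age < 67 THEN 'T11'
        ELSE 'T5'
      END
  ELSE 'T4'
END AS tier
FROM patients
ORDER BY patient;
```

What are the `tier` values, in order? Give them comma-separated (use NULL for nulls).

patient=Bob: ward='PED' → outer ELSE → T4
patient=Gus: ward='ER' → outer ELSE → T4
patient=Jude: ward='SURG' → inner[systolic < 151] → T6
patient=Lena: ward='ICU' → outer ELSE → T4
patient=Mira: ward='ER' → outer ELSE → T4
patient=Omar: ward='ER' → outer ELSE → T4
patient=Rosa: ward='GEN' → inner[age < 67] → T11
patient=Tara: ward='ER' → outer ELSE → T4
patient=Uma: ward='GEN' → inner[age < 10] → T3
patient=Xiu: ward='ICU' → outer ELSE → T4
patient=Yara: ward='PED' → outer ELSE → T4

T4, T4, T6, T4, T4, T4, T11, T4, T3, T4, T4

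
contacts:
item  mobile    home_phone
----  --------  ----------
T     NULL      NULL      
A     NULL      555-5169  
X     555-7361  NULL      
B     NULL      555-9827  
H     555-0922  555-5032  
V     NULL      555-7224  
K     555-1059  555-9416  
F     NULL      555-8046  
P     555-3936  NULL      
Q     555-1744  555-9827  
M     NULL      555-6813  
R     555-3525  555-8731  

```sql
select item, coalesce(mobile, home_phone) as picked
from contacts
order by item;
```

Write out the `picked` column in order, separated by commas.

555-5169, 555-9827, 555-8046, 555-0922, 555-1059, 555-6813, 555-3936, 555-1744, 555-3525, NULL, 555-7224, 555-7361

item=A: mobile=NULL, home_phone=555-5169 → 555-5169
item=B: mobile=NULL, home_phone=555-9827 → 555-9827
item=F: mobile=NULL, home_phone=555-8046 → 555-8046
item=H: mobile=555-0922 → 555-0922
item=K: mobile=555-1059 → 555-1059
item=M: mobile=NULL, home_phone=555-6813 → 555-6813
item=P: mobile=555-3936 → 555-3936
item=Q: mobile=555-1744 → 555-1744
item=R: mobile=555-3525 → 555-3525
item=T: mobile=NULL, home_phone=NULL (all NULL) → NULL
item=V: mobile=NULL, home_phone=555-7224 → 555-7224
item=X: mobile=555-7361 → 555-7361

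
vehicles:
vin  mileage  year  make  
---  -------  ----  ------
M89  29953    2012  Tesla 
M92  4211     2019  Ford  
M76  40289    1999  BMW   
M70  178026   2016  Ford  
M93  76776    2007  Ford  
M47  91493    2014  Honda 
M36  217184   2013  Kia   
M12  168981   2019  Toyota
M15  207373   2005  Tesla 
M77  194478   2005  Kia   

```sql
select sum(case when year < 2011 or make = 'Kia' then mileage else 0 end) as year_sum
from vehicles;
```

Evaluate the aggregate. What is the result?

vin=M89: ✗
vin=M92: ✗
vin=M76: ✓ → 40289
vin=M70: ✗
vin=M93: ✓ → 76776
vin=M47: ✗
vin=M36: ✓ → 217184
vin=M12: ✗
vin=M15: ✓ → 207373
vin=M77: ✓ → 194478
year_sum = 40289 + 76776 + 217184 + 207373 + 194478 = 736100

736100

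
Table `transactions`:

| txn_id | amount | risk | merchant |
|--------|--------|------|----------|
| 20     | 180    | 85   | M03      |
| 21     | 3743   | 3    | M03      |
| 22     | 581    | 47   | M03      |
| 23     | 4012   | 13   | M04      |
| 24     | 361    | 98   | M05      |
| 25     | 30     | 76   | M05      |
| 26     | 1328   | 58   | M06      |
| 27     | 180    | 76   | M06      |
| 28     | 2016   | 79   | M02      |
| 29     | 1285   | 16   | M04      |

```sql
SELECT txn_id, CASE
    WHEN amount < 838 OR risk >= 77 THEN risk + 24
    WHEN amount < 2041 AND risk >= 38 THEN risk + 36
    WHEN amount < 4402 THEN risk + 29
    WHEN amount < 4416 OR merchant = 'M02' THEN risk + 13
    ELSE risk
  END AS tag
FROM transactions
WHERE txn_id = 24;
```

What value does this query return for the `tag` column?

txn_id = 24: amount=361, risk=98, merchant=M05.
amount < 838 OR risk >= 77 → true → 122

122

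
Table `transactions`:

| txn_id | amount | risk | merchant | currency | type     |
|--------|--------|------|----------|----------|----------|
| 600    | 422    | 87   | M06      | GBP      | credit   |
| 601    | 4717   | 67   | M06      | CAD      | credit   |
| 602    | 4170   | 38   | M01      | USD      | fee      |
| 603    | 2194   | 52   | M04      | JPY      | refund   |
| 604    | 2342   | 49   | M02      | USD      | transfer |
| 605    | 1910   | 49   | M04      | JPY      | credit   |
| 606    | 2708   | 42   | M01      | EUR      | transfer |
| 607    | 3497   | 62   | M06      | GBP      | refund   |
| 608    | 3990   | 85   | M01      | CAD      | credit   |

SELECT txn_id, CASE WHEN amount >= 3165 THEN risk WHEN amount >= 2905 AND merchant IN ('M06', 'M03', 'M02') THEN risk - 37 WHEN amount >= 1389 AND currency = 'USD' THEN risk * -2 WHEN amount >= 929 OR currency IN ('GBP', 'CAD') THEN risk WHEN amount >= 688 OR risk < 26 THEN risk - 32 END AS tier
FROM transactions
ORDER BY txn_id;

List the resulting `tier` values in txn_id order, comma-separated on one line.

87, 67, 38, 52, -98, 49, 42, 62, 85

txn_id=600: amount >= 929 OR currency IN ('GBP', 'CAD') → 87
txn_id=601: amount >= 3165 → 67
txn_id=602: amount >= 3165 → 38
txn_id=603: amount >= 929 OR currency IN ('GBP', 'CAD') → 52
txn_id=604: amount >= 1389 AND currency = 'USD' → -98
txn_id=605: amount >= 929 OR currency IN ('GBP', 'CAD') → 49
txn_id=606: amount >= 929 OR currency IN ('GBP', 'CAD') → 42
txn_id=607: amount >= 3165 → 62
txn_id=608: amount >= 3165 → 85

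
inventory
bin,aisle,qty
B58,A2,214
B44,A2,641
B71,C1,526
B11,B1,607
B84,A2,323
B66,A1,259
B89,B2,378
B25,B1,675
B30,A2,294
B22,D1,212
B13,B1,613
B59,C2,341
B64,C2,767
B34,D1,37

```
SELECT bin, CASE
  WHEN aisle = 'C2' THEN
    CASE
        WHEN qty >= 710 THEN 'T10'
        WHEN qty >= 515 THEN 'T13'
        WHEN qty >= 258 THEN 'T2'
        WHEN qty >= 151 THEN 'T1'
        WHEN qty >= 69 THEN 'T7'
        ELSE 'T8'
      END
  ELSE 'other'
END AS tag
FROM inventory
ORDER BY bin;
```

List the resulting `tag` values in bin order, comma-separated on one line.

bin=B11: aisle='B1' → outer ELSE → other
bin=B13: aisle='B1' → outer ELSE → other
bin=B22: aisle='D1' → outer ELSE → other
bin=B25: aisle='B1' → outer ELSE → other
bin=B30: aisle='A2' → outer ELSE → other
bin=B34: aisle='D1' → outer ELSE → other
bin=B44: aisle='A2' → outer ELSE → other
bin=B58: aisle='A2' → outer ELSE → other
bin=B59: aisle='C2' → inner[qty >= 258] → T2
bin=B64: aisle='C2' → inner[qty >= 710] → T10
bin=B66: aisle='A1' → outer ELSE → other
bin=B71: aisle='C1' → outer ELSE → other
bin=B84: aisle='A2' → outer ELSE → other
bin=B89: aisle='B2' → outer ELSE → other

other, other, other, other, other, other, other, other, T2, T10, other, other, other, other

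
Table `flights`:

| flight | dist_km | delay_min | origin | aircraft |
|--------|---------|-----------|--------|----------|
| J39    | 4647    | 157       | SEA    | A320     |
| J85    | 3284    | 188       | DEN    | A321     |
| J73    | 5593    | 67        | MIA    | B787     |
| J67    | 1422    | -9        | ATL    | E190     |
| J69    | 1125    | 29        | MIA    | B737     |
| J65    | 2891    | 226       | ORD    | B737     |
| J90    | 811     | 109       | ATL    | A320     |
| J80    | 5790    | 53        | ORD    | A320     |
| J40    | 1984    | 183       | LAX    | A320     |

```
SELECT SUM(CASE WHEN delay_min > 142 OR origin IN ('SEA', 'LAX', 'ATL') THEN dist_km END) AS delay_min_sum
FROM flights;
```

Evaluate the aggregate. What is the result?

flight=J39: ✓ → 4647
flight=J85: ✓ → 3284
flight=J73: ✗
flight=J67: ✓ → 1422
flight=J69: ✗
flight=J65: ✓ → 2891
flight=J90: ✓ → 811
flight=J80: ✗
flight=J40: ✓ → 1984
delay_min_sum = 4647 + 3284 + 1422 + 2891 + 811 + 1984 = 15039

15039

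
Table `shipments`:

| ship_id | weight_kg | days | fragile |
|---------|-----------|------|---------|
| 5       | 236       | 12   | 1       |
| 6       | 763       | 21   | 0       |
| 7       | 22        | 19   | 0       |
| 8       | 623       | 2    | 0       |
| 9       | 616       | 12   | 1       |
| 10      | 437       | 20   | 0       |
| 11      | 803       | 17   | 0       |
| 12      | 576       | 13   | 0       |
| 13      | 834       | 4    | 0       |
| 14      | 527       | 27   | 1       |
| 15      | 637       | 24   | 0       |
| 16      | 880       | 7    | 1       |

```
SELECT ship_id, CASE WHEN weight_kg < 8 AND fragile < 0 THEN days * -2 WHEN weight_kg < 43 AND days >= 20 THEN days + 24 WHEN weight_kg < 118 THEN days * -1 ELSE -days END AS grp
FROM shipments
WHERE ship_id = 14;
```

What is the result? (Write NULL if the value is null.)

ship_id = 14: weight_kg=527, days=27, fragile=1.
weight_kg < 8 AND fragile < 0 → false
weight_kg < 43 AND days >= 20 → false
weight_kg < 118 → false
No prior WHEN matched → ELSE → -27

-27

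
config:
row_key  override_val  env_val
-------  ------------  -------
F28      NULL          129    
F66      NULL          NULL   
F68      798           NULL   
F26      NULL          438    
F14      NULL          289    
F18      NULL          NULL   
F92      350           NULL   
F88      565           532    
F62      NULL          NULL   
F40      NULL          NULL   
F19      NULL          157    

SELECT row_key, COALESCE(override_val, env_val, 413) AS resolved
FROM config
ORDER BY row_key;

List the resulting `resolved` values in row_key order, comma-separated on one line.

row_key=F14: override_val=NULL, env_val=289 → 289
row_key=F18: override_val=NULL, env_val=NULL, → literal 413 → 413
row_key=F19: override_val=NULL, env_val=157 → 157
row_key=F26: override_val=NULL, env_val=438 → 438
row_key=F28: override_val=NULL, env_val=129 → 129
row_key=F40: override_val=NULL, env_val=NULL, → literal 413 → 413
row_key=F62: override_val=NULL, env_val=NULL, → literal 413 → 413
row_key=F66: override_val=NULL, env_val=NULL, → literal 413 → 413
row_key=F68: override_val=798 → 798
row_key=F88: override_val=565 → 565
row_key=F92: override_val=350 → 350

289, 413, 157, 438, 129, 413, 413, 413, 798, 565, 350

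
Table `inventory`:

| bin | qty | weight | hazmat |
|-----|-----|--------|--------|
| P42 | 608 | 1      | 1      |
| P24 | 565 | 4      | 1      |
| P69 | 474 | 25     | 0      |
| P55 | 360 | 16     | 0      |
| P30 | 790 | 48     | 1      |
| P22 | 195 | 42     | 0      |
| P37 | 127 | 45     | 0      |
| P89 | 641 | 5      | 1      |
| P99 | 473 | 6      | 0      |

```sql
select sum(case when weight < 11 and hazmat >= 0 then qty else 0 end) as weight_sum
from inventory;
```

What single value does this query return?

2287

bin=P42: ✓ → 608
bin=P24: ✓ → 565
bin=P69: ✗
bin=P55: ✗
bin=P30: ✗
bin=P22: ✗
bin=P37: ✗
bin=P89: ✓ → 641
bin=P99: ✓ → 473
weight_sum = 608 + 565 + 641 + 473 = 2287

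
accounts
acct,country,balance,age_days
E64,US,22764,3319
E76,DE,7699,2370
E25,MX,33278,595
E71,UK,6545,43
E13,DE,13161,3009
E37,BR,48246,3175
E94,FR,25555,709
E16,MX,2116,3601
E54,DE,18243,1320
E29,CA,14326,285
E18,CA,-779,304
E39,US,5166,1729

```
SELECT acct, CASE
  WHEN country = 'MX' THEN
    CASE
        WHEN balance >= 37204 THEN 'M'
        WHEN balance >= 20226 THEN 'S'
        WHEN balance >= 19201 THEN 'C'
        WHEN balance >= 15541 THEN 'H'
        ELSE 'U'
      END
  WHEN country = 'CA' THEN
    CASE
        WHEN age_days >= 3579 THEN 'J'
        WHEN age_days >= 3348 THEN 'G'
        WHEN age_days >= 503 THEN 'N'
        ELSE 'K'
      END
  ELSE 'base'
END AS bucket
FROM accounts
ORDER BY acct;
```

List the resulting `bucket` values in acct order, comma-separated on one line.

acct=E13: country='DE' → outer ELSE → base
acct=E16: country='MX' → inner[ELSE] → U
acct=E18: country='CA' → inner[ELSE] → K
acct=E25: country='MX' → inner[balance >= 20226] → S
acct=E29: country='CA' → inner[ELSE] → K
acct=E37: country='BR' → outer ELSE → base
acct=E39: country='US' → outer ELSE → base
acct=E54: country='DE' → outer ELSE → base
acct=E64: country='US' → outer ELSE → base
acct=E71: country='UK' → outer ELSE → base
acct=E76: country='DE' → outer ELSE → base
acct=E94: country='FR' → outer ELSE → base

base, U, K, S, K, base, base, base, base, base, base, base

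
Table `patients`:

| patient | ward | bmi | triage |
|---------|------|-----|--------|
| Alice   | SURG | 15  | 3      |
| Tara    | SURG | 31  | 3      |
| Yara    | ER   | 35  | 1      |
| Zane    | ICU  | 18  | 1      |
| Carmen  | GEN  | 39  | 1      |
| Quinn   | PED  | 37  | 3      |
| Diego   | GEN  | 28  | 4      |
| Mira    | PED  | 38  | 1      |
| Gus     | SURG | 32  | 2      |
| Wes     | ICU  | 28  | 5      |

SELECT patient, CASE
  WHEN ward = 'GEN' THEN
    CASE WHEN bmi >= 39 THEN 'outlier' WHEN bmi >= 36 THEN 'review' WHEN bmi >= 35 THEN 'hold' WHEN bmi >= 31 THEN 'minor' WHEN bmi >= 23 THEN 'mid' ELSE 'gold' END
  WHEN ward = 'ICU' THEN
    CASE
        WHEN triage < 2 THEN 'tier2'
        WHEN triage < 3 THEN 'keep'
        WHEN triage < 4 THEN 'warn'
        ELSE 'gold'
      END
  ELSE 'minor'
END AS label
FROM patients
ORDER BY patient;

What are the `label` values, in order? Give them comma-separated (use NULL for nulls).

patient=Alice: ward='SURG' → outer ELSE → minor
patient=Carmen: ward='GEN' → inner[bmi >= 39] → outlier
patient=Diego: ward='GEN' → inner[bmi >= 23] → mid
patient=Gus: ward='SURG' → outer ELSE → minor
patient=Mira: ward='PED' → outer ELSE → minor
patient=Quinn: ward='PED' → outer ELSE → minor
patient=Tara: ward='SURG' → outer ELSE → minor
patient=Wes: ward='ICU' → inner[ELSE] → gold
patient=Yara: ward='ER' → outer ELSE → minor
patient=Zane: ward='ICU' → inner[triage < 2] → tier2

minor, outlier, mid, minor, minor, minor, minor, gold, minor, tier2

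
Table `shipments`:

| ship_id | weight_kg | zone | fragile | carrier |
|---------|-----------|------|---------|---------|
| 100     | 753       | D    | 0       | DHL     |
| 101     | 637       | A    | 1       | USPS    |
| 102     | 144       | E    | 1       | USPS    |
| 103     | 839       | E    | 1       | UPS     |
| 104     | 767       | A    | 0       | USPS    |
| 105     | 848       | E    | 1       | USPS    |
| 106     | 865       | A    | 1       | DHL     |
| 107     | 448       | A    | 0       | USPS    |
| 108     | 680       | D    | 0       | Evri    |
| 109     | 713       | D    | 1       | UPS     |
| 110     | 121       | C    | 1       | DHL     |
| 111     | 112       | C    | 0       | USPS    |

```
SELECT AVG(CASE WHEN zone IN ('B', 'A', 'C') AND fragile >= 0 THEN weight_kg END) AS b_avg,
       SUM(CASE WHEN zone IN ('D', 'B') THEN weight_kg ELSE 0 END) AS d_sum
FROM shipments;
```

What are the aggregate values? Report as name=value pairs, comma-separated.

[b_avg: zone IN ('B', 'A', 'C') AND fragile >= 0]
ship_id=100: ✗
ship_id=101: ✓ → 637
ship_id=102: ✗
ship_id=103: ✗
ship_id=104: ✓ → 767
ship_id=105: ✗
ship_id=106: ✓ → 865
ship_id=107: ✓ → 448
ship_id=108: ✗
ship_id=109: ✗
ship_id=110: ✓ → 121
ship_id=111: ✓ → 112
b_avg = (637 + 767 + 865 + 448 + 121 + 112) / 6 = 491.6666666667
—
[d_sum: zone IN ('D', 'B')]
ship_id=100: ✓ → 753
ship_id=101: ✗
ship_id=102: ✗
ship_id=103: ✗
ship_id=104: ✗
ship_id=105: ✗
ship_id=106: ✗
ship_id=107: ✗
ship_id=108: ✓ → 680
ship_id=109: ✓ → 713
ship_id=110: ✗
ship_id=111: ✗
d_sum = 753 + 680 + 713 = 2146

b_avg=491.6666666667, d_sum=2146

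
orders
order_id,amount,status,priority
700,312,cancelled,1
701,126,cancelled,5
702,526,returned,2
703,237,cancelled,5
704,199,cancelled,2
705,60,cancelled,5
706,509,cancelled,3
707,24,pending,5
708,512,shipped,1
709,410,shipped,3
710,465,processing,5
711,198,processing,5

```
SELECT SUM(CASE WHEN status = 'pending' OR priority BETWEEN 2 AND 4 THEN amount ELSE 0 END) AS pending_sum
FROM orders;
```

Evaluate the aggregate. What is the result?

order_id=700: ✗
order_id=701: ✗
order_id=702: ✓ → 526
order_id=703: ✗
order_id=704: ✓ → 199
order_id=705: ✗
order_id=706: ✓ → 509
order_id=707: ✓ → 24
order_id=708: ✗
order_id=709: ✓ → 410
order_id=710: ✗
order_id=711: ✗
pending_sum = 526 + 199 + 509 + 24 + 410 = 1668

1668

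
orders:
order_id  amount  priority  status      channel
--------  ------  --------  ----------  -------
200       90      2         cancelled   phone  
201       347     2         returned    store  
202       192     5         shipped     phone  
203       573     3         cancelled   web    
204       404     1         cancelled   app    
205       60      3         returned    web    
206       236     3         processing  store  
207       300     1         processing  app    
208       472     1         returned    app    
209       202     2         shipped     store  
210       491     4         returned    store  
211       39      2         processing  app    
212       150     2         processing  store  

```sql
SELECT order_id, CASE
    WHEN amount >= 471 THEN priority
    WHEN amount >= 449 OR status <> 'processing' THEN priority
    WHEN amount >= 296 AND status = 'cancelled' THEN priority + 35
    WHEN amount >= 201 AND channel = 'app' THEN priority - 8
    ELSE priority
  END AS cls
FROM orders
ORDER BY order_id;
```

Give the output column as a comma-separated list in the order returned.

order_id=200: amount >= 449 OR status <> 'processing' → 2
order_id=201: amount >= 449 OR status <> 'processing' → 2
order_id=202: amount >= 449 OR status <> 'processing' → 5
order_id=203: amount >= 471 → 3
order_id=204: amount >= 449 OR status <> 'processing' → 1
order_id=205: amount >= 449 OR status <> 'processing' → 3
order_id=206: ELSE → 3
order_id=207: amount >= 201 AND channel = 'app' → -7
order_id=208: amount >= 471 → 1
order_id=209: amount >= 449 OR status <> 'processing' → 2
order_id=210: amount >= 471 → 4
order_id=211: ELSE → 2
order_id=212: ELSE → 2

2, 2, 5, 3, 1, 3, 3, -7, 1, 2, 4, 2, 2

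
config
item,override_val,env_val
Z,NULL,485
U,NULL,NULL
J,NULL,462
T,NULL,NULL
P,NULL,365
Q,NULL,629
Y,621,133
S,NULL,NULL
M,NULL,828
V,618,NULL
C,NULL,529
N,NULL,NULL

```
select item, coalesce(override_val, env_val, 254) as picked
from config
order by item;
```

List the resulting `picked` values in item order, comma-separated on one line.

item=C: override_val=NULL, env_val=529 → 529
item=J: override_val=NULL, env_val=462 → 462
item=M: override_val=NULL, env_val=828 → 828
item=N: override_val=NULL, env_val=NULL, → literal 254 → 254
item=P: override_val=NULL, env_val=365 → 365
item=Q: override_val=NULL, env_val=629 → 629
item=S: override_val=NULL, env_val=NULL, → literal 254 → 254
item=T: override_val=NULL, env_val=NULL, → literal 254 → 254
item=U: override_val=NULL, env_val=NULL, → literal 254 → 254
item=V: override_val=618 → 618
item=Y: override_val=621 → 621
item=Z: override_val=NULL, env_val=485 → 485

529, 462, 828, 254, 365, 629, 254, 254, 254, 618, 621, 485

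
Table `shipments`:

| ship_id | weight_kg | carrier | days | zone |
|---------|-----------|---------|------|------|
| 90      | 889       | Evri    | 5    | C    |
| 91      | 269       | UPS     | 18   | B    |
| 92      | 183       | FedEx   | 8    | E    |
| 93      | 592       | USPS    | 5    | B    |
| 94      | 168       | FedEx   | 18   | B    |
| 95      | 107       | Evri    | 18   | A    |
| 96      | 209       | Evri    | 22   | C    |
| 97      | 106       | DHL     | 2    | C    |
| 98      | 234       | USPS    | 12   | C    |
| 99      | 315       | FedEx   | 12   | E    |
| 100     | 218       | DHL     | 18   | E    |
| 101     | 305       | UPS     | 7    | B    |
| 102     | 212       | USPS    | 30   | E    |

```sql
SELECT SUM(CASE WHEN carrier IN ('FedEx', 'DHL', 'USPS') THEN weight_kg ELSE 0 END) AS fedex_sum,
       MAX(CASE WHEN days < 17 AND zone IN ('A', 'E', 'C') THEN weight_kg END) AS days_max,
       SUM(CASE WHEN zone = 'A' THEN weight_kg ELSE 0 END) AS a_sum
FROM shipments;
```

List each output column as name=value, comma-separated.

fedex_sum=2028, days_max=889, a_sum=107

[fedex_sum: carrier IN ('FedEx', 'DHL', 'USPS')]
ship_id=90: ✗
ship_id=91: ✗
ship_id=92: ✓ → 183
ship_id=93: ✓ → 592
ship_id=94: ✓ → 168
ship_id=95: ✗
ship_id=96: ✗
ship_id=97: ✓ → 106
ship_id=98: ✓ → 234
ship_id=99: ✓ → 315
ship_id=100: ✓ → 218
ship_id=101: ✗
ship_id=102: ✓ → 212
fedex_sum = 183 + 592 + 168 + 106 + 234 + 315 + 218 + 212 = 2028
—
[days_max: days < 17 AND zone IN ('A', 'E', 'C')]
ship_id=90: ✓ → 889
ship_id=91: ✗
ship_id=92: ✓ → 183
ship_id=93: ✗
ship_id=94: ✗
ship_id=95: ✗
ship_id=96: ✗
ship_id=97: ✓ → 106
ship_id=98: ✓ → 234
ship_id=99: ✓ → 315
ship_id=100: ✗
ship_id=101: ✗
ship_id=102: ✗
days_max = MAX(889, 183, 106, 234, 315) = 889
—
[a_sum: zone = 'A']
ship_id=90: ✗
ship_id=91: ✗
ship_id=92: ✗
ship_id=93: ✗
ship_id=94: ✗
ship_id=95: ✓ → 107
ship_id=96: ✗
ship_id=97: ✗
ship_id=98: ✗
ship_id=99: ✗
ship_id=100: ✗
ship_id=101: ✗
ship_id=102: ✗
a_sum = 107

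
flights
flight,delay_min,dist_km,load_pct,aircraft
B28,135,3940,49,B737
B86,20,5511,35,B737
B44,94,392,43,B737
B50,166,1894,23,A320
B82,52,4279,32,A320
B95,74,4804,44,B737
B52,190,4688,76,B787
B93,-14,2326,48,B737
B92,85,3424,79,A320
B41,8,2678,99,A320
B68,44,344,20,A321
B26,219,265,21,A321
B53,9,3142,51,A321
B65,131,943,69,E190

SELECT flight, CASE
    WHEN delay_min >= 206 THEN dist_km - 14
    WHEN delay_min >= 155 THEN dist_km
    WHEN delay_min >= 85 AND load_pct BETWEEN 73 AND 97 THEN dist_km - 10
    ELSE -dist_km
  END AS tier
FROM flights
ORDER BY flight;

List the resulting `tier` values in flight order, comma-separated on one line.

flight=B26: delay_min >= 206 → 251
flight=B28: ELSE → -3940
flight=B41: ELSE → -2678
flight=B44: ELSE → -392
flight=B50: delay_min >= 155 → 1894
flight=B52: delay_min >= 155 → 4688
flight=B53: ELSE → -3142
flight=B65: ELSE → -943
flight=B68: ELSE → -344
flight=B82: ELSE → -4279
flight=B86: ELSE → -5511
flight=B92: delay_min >= 85 AND load_pct BETWEEN 73 AND 97 → 3414
flight=B93: ELSE → -2326
flight=B95: ELSE → -4804

251, -3940, -2678, -392, 1894, 4688, -3142, -943, -344, -4279, -5511, 3414, -2326, -4804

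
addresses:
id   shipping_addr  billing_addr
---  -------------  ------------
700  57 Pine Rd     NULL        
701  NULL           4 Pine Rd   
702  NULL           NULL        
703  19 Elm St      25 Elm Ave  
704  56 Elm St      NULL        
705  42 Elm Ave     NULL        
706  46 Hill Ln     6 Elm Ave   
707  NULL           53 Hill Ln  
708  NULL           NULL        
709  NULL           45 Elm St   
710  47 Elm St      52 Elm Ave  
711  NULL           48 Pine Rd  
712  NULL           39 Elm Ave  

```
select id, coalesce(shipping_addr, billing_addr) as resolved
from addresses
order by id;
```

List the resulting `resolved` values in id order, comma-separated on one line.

id=700: shipping_addr=57 Pine Rd → 57 Pine Rd
id=701: shipping_addr=NULL, billing_addr=4 Pine Rd → 4 Pine Rd
id=702: shipping_addr=NULL, billing_addr=NULL (all NULL) → NULL
id=703: shipping_addr=19 Elm St → 19 Elm St
id=704: shipping_addr=56 Elm St → 56 Elm St
id=705: shipping_addr=42 Elm Ave → 42 Elm Ave
id=706: shipping_addr=46 Hill Ln → 46 Hill Ln
id=707: shipping_addr=NULL, billing_addr=53 Hill Ln → 53 Hill Ln
id=708: shipping_addr=NULL, billing_addr=NULL (all NULL) → NULL
id=709: shipping_addr=NULL, billing_addr=45 Elm St → 45 Elm St
id=710: shipping_addr=47 Elm St → 47 Elm St
id=711: shipping_addr=NULL, billing_addr=48 Pine Rd → 48 Pine Rd
id=712: shipping_addr=NULL, billing_addr=39 Elm Ave → 39 Elm Ave

57 Pine Rd, 4 Pine Rd, NULL, 19 Elm St, 56 Elm St, 42 Elm Ave, 46 Hill Ln, 53 Hill Ln, NULL, 45 Elm St, 47 Elm St, 48 Pine Rd, 39 Elm Ave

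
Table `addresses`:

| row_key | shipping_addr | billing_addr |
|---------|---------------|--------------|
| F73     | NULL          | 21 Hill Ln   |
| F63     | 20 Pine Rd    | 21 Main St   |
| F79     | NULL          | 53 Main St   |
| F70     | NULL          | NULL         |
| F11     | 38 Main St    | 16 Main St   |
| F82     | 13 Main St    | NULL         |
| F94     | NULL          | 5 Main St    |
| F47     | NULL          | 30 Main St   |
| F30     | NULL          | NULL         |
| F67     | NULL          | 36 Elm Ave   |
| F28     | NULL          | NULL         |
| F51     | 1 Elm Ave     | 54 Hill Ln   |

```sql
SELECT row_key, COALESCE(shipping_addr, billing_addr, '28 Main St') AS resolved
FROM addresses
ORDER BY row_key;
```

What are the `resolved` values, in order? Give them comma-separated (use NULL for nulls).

row_key=F11: shipping_addr=38 Main St → 38 Main St
row_key=F28: shipping_addr=NULL, billing_addr=NULL, → literal 28 Main St → 28 Main St
row_key=F30: shipping_addr=NULL, billing_addr=NULL, → literal 28 Main St → 28 Main St
row_key=F47: shipping_addr=NULL, billing_addr=30 Main St → 30 Main St
row_key=F51: shipping_addr=1 Elm Ave → 1 Elm Ave
row_key=F63: shipping_addr=20 Pine Rd → 20 Pine Rd
row_key=F67: shipping_addr=NULL, billing_addr=36 Elm Ave → 36 Elm Ave
row_key=F70: shipping_addr=NULL, billing_addr=NULL, → literal 28 Main St → 28 Main St
row_key=F73: shipping_addr=NULL, billing_addr=21 Hill Ln → 21 Hill Ln
row_key=F79: shipping_addr=NULL, billing_addr=53 Main St → 53 Main St
row_key=F82: shipping_addr=13 Main St → 13 Main St
row_key=F94: shipping_addr=NULL, billing_addr=5 Main St → 5 Main St

38 Main St, 28 Main St, 28 Main St, 30 Main St, 1 Elm Ave, 20 Pine Rd, 36 Elm Ave, 28 Main St, 21 Hill Ln, 53 Main St, 13 Main St, 5 Main St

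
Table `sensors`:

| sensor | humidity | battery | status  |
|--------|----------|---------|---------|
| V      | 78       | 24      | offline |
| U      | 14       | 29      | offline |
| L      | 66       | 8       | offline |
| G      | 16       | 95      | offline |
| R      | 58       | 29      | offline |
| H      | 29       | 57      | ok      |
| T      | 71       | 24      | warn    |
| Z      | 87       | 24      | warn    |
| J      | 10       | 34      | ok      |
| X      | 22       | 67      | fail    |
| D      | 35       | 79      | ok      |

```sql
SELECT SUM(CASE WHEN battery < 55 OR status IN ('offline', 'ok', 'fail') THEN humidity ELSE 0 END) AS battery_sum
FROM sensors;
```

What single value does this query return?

sensor=V: ✓ → 78
sensor=U: ✓ → 14
sensor=L: ✓ → 66
sensor=G: ✓ → 16
sensor=R: ✓ → 58
sensor=H: ✓ → 29
sensor=T: ✓ → 71
sensor=Z: ✓ → 87
sensor=J: ✓ → 10
sensor=X: ✓ → 22
sensor=D: ✓ → 35
battery_sum = 78 + 14 + 66 + 16 + 58 + 29 + 71 + 87 + 10 + 22 + 35 = 486

486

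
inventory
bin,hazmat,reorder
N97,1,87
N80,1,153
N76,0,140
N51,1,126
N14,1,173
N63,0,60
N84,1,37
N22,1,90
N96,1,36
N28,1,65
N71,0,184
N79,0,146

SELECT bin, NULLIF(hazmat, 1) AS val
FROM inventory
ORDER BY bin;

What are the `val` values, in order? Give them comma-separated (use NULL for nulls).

NULL, NULL, NULL, NULL, 0, 0, 0, 0, NULL, NULL, NULL, NULL

bin=N14: hazmat=1 vs 1: equal → NULL
bin=N22: hazmat=1 vs 1: equal → NULL
bin=N28: hazmat=1 vs 1: equal → NULL
bin=N51: hazmat=1 vs 1: equal → NULL
bin=N63: hazmat=0 vs 1: differ → 0
bin=N71: hazmat=0 vs 1: differ → 0
bin=N76: hazmat=0 vs 1: differ → 0
bin=N79: hazmat=0 vs 1: differ → 0
bin=N80: hazmat=1 vs 1: equal → NULL
bin=N84: hazmat=1 vs 1: equal → NULL
bin=N96: hazmat=1 vs 1: equal → NULL
bin=N97: hazmat=1 vs 1: equal → NULL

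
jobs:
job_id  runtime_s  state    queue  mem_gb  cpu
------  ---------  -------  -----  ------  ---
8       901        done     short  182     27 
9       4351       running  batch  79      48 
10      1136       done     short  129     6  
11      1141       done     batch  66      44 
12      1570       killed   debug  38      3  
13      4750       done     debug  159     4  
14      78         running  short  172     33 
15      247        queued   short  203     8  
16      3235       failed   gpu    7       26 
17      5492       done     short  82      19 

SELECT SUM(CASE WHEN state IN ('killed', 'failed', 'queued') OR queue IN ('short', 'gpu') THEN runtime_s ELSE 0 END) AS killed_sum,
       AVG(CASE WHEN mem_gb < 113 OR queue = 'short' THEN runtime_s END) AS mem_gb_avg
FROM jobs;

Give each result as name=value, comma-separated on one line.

[killed_sum: state IN ('killed', 'failed', 'queued') OR queue IN ('short', 'gpu')]
job_id=8: ✓ → 901
job_id=9: ✗
job_id=10: ✓ → 1136
job_id=11: ✗
job_id=12: ✓ → 1570
job_id=13: ✗
job_id=14: ✓ → 78
job_id=15: ✓ → 247
job_id=16: ✓ → 3235
job_id=17: ✓ → 5492
killed_sum = 901 + 1136 + 1570 + 78 + 247 + 3235 + 5492 = 12659
—
[mem_gb_avg: mem_gb < 113 OR queue = 'short']
job_id=8: ✓ → 901
job_id=9: ✓ → 4351
job_id=10: ✓ → 1136
job_id=11: ✓ → 1141
job_id=12: ✓ → 1570
job_id=13: ✗
job_id=14: ✓ → 78
job_id=15: ✓ → 247
job_id=16: ✓ → 3235
job_id=17: ✓ → 5492
mem_gb_avg = (901 + 4351 + 1136 + 1141 + 1570 + 78 + 247 + 3235 + 5492) / 9 = 2016.7777777778

killed_sum=12659, mem_gb_avg=2016.7777777778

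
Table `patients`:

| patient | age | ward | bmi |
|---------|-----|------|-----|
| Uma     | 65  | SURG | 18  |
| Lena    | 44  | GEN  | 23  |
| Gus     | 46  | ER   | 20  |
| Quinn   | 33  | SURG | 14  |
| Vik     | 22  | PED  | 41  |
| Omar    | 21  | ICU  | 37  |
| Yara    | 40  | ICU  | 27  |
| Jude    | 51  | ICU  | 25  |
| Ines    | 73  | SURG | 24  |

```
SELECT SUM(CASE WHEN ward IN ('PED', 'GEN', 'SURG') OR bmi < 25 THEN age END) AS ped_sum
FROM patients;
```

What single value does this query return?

283

patient=Uma: ✓ → 65
patient=Lena: ✓ → 44
patient=Gus: ✓ → 46
patient=Quinn: ✓ → 33
patient=Vik: ✓ → 22
patient=Omar: ✗
patient=Yara: ✗
patient=Jude: ✗
patient=Ines: ✓ → 73
ped_sum = 65 + 44 + 46 + 33 + 22 + 73 = 283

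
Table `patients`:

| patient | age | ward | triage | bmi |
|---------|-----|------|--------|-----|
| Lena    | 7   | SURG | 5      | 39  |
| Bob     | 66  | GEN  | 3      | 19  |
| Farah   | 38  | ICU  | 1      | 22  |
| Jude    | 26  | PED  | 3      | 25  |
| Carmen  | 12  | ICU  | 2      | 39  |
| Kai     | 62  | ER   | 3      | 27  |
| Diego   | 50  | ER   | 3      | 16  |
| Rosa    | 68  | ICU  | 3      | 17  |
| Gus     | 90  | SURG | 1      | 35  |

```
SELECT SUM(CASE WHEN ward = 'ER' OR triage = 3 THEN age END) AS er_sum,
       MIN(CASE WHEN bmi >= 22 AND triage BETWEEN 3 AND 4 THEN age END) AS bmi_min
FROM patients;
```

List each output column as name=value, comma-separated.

[er_sum: ward = 'ER' OR triage = 3]
patient=Lena: ✗
patient=Bob: ✓ → 66
patient=Farah: ✗
patient=Jude: ✓ → 26
patient=Carmen: ✗
patient=Kai: ✓ → 62
patient=Diego: ✓ → 50
patient=Rosa: ✓ → 68
patient=Gus: ✗
er_sum = 66 + 26 + 62 + 50 + 68 = 272
—
[bmi_min: bmi >= 22 AND triage BETWEEN 3 AND 4]
patient=Lena: ✗
patient=Bob: ✗
patient=Farah: ✗
patient=Jude: ✓ → 26
patient=Carmen: ✗
patient=Kai: ✓ → 62
patient=Diego: ✗
patient=Rosa: ✗
patient=Gus: ✗
bmi_min = MIN(26, 62) = 26

er_sum=272, bmi_min=26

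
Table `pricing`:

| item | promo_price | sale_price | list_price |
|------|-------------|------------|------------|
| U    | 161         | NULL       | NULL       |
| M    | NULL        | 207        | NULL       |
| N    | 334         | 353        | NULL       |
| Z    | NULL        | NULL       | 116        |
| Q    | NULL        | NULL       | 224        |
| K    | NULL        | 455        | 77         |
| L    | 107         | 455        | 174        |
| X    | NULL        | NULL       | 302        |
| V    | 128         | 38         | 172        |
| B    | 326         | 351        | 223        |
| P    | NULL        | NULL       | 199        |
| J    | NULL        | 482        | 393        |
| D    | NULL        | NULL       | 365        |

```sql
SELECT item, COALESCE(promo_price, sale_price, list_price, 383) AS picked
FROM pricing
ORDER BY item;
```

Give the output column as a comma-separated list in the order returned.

326, 365, 482, 455, 107, 207, 334, 199, 224, 161, 128, 302, 116

item=B: promo_price=326 → 326
item=D: promo_price=NULL, sale_price=NULL, list_price=365 → 365
item=J: promo_price=NULL, sale_price=482 → 482
item=K: promo_price=NULL, sale_price=455 → 455
item=L: promo_price=107 → 107
item=M: promo_price=NULL, sale_price=207 → 207
item=N: promo_price=334 → 334
item=P: promo_price=NULL, sale_price=NULL, list_price=199 → 199
item=Q: promo_price=NULL, sale_price=NULL, list_price=224 → 224
item=U: promo_price=161 → 161
item=V: promo_price=128 → 128
item=X: promo_price=NULL, sale_price=NULL, list_price=302 → 302
item=Z: promo_price=NULL, sale_price=NULL, list_price=116 → 116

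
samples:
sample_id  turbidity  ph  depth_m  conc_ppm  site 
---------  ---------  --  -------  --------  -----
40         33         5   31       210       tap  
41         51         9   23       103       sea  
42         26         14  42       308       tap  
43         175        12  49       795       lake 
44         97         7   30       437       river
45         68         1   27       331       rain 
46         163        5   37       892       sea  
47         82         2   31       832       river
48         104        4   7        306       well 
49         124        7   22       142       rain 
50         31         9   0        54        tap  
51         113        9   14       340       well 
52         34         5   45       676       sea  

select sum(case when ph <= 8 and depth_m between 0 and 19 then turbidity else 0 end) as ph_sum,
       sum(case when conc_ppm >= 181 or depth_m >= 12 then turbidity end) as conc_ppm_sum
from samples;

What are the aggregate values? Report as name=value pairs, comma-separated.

[ph_sum: ph <= 8 and depth_m between 0 and 19]
sample_id=40: ✗
sample_id=41: ✗
sample_id=42: ✗
sample_id=43: ✗
sample_id=44: ✗
sample_id=45: ✗
sample_id=46: ✗
sample_id=47: ✗
sample_id=48: ✓ → 104
sample_id=49: ✗
sample_id=50: ✗
sample_id=51: ✗
sample_id=52: ✗
ph_sum = 104
—
[conc_ppm_sum: conc_ppm >= 181 or depth_m >= 12]
sample_id=40: ✓ → 33
sample_id=41: ✓ → 51
sample_id=42: ✓ → 26
sample_id=43: ✓ → 175
sample_id=44: ✓ → 97
sample_id=45: ✓ → 68
sample_id=46: ✓ → 163
sample_id=47: ✓ → 82
sample_id=48: ✓ → 104
sample_id=49: ✓ → 124
sample_id=50: ✗
sample_id=51: ✓ → 113
sample_id=52: ✓ → 34
conc_ppm_sum = 33 + 51 + 26 + 175 + 97 + 68 + 163 + 82 + 104 + 124 + 113 + 34 = 1070

ph_sum=104, conc_ppm_sum=1070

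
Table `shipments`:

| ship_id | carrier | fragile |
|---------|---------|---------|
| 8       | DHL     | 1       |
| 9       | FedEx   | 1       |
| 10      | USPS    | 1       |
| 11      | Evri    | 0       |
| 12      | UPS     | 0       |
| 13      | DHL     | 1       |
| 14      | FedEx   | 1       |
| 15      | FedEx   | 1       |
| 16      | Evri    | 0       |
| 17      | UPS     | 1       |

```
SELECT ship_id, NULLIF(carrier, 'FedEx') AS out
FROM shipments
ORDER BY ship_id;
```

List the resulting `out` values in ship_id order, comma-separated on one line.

DHL, NULL, USPS, Evri, UPS, DHL, NULL, NULL, Evri, UPS

ship_id=8: carrier=DHL vs FedEx: differ → DHL
ship_id=9: carrier=FedEx vs FedEx: equal → NULL
ship_id=10: carrier=USPS vs FedEx: differ → USPS
ship_id=11: carrier=Evri vs FedEx: differ → Evri
ship_id=12: carrier=UPS vs FedEx: differ → UPS
ship_id=13: carrier=DHL vs FedEx: differ → DHL
ship_id=14: carrier=FedEx vs FedEx: equal → NULL
ship_id=15: carrier=FedEx vs FedEx: equal → NULL
ship_id=16: carrier=Evri vs FedEx: differ → Evri
ship_id=17: carrier=UPS vs FedEx: differ → UPS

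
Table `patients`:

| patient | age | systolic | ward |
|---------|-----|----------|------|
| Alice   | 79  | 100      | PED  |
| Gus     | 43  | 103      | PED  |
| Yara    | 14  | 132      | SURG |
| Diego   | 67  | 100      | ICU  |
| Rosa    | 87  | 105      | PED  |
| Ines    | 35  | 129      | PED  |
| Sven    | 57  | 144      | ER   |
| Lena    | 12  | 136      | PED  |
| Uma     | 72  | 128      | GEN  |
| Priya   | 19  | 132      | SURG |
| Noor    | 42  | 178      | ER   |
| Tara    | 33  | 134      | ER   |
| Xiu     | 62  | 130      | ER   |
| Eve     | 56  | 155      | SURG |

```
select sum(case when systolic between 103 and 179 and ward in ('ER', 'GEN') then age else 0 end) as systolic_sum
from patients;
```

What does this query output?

266

patient=Alice: ✗
patient=Gus: ✗
patient=Yara: ✗
patient=Diego: ✗
patient=Rosa: ✗
patient=Ines: ✗
patient=Sven: ✓ → 57
patient=Lena: ✗
patient=Uma: ✓ → 72
patient=Priya: ✗
patient=Noor: ✓ → 42
patient=Tara: ✓ → 33
patient=Xiu: ✓ → 62
patient=Eve: ✗
systolic_sum = 57 + 72 + 42 + 33 + 62 = 266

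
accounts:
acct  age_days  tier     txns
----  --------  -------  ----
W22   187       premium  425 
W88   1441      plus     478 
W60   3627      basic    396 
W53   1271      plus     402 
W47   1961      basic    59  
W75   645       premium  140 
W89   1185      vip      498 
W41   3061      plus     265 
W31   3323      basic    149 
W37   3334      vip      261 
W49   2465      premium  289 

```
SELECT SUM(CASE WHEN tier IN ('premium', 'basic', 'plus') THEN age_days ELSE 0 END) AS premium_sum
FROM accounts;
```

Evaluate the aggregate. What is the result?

17981

acct=W22: ✓ → 187
acct=W88: ✓ → 1441
acct=W60: ✓ → 3627
acct=W53: ✓ → 1271
acct=W47: ✓ → 1961
acct=W75: ✓ → 645
acct=W89: ✗
acct=W41: ✓ → 3061
acct=W31: ✓ → 3323
acct=W37: ✗
acct=W49: ✓ → 2465
premium_sum = 187 + 1441 + 3627 + 1271 + 1961 + 645 + 3061 + 3323 + 2465 = 17981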